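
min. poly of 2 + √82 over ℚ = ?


Let α = 2 + √82. Then α - 2 = √82, so (α - 2)² = 82, giving α² - 4α - 78 = 0. Degree 2 and α ∉ ℚ, so this is the minimal polynomial.

Minimal polynomial: x² - 4x - 78


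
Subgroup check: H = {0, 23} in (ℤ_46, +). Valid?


Subgroup test for H = {0, 23} in (ℤ_46, +):
(1) 0 ∈ H? Yes
(2) Closure: for all a,b ∈ H, (a+b) mod 46 ∈ H? Yes
(3) Inverses: for all a ∈ H, -a mod 46 ∈ H? Yes

Yes, H is a subgroup of ℤ_46


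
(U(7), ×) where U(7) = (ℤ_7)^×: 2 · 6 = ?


Operation: multiplication mod 7
2 · 6 = (a × b) mod 7 with a = 2, b = 6

2 · 6 = 5


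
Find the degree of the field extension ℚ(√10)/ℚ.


√10 has minimal polynomial x² - 10 (irreducible over ℚ since 10 is squarefree)

[ℚ(√10)/ℚ] = 2


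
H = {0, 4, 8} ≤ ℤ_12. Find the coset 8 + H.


8 + H = {8 + h (mod 12) : h ∈ H}
8+0=8, 8+4=0, 8+8=4
8 + H = {0, 4, 8} = 0 + H

8 + H = {0, 4, 8}


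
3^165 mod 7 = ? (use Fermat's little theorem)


Fermat's little theorem: if p is prime and gcd(a,p)=1, then a^(p-1) ≡ 1 (mod p)
p = 7 is prime, gcd(3,7) = 1
Reduce exponent: 165 mod 6 = 3
So 3^165 ≡ 3^3 (mod 7)
3^3 mod 7 = 6

3^165 ≡ 6 (mod 7)


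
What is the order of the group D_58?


|D_n| = 2n (n rotations and n reflections)
|D_58| = 2×58 = 116

|D_58| = 116


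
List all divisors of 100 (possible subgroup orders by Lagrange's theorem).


Lagrange's theorem: |H| divides |G|
|G| = 100
Divisors of 100: 1, 2, 4, 5, 10, 20, 25, 50, 100

Possible subgroup orders: {1, 2, 4, 5, 10, 20, 25, 50, 100}


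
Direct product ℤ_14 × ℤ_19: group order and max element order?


|ℤ_14 × ℤ_19| = 14 × 19 = 266
Max element order = lcm(14,19) = 266
Cyclic? Yes (gcd=1)

|ℤ_14×ℤ_19| = 266, max element order = 266


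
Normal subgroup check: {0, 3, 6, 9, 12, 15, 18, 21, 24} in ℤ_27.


H = {0, 3, 6, 9, 12, 15, 18, 21, 24} in ℤ_27
ℤ_27 is abelian; every subgroup of an abelian group is normal

Yes, normal subgroup


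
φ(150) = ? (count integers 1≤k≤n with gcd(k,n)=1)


Factor n: 150 = 2 × 3 × 5^2
φ(n) = n · ∏(1 - 1/p) over distinct primes p | n
φ(150) = 150 · (1 - 1/2) · (1 - 1/3) · (1 - 1/5) = 40

φ(150) = 40


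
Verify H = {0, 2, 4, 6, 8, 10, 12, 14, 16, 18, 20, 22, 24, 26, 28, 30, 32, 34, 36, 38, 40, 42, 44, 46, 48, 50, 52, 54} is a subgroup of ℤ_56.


Subgroup test for H = {0, 2, 4, 6, 8, 10, 12, 14, 16, 18, 20, 22, 24, 26, 28, 30, 32, 34, 36, 38, 40, 42, 44, 46, 48, 50, 52, 54} in (ℤ_56, +):
(1) 0 ∈ H? Yes
(2) Closure: for all a,b ∈ H, (a+b) mod 56 ∈ H? Yes
(3) Inverses: for all a ∈ H, -a mod 56 ∈ H? Yes

Yes, H is a subgroup of ℤ_56


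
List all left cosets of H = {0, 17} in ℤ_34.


H = {0, 17}, |H| = 2
Number of cosets = |G|/|H| = 34/2 = 17
0 + H = {0, 17}
1 + H = {1, 18}
2 + H = {2, 19}
3 + H = {3, 20}
4 + H = {4, 21}
5 + H = {5, 22}
6 + H = {6, 23}
7 + H = {7, 24}
8 + H = {8, 25}
9 + H = {9, 26}
10 + H = {10, 27}
11 + H = {11, 28}
12 + H = {12, 29}
13 + H = {13, 30}
14 + H = {14, 31}
15 + H = {15, 32}
16 + H = {16, 33}

Cosets: 0+H={0,17}; 1+H={1,18}; 2+H={2,19}; 3+H={3,20}; 4+H={4,21}; 5+H={5,22}; 6+H={6,23}; 7+H={7,24}; 8+H={8,25}; 9+H={9,26}; 10+H={10,27}; 11+H={11,28}; 12+H={12,29}; 13+H={13,30}; 14+H={14,31}; 15+H={15,32}; 16+H={16,33}


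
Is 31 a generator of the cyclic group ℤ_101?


g generates ℤ_n iff gcd(g, n) = 1
gcd(31, 101) = 1
Since gcd = 1, 31 is a generator.

Yes, 31 generates ℤ_101


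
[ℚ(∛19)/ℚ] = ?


∛19 has minimal polynomial x³ - 19 (irreducible over ℚ since 19 is not a perfect cube)

[ℚ(∛19)/ℚ] = 3


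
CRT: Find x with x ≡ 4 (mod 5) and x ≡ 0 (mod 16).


m₁ = 5, m₂ = 16, gcd = 1, so CRT applies. M = m₁·m₂ = 80
Let M₁ = M/m₁ = 16, M₂ = M/m₂ = 5
Find y₁ ≡ M₁⁻¹ (mod m₁): 16⁻¹ ≡ 1 (mod 5)
Find y₂ ≡ M₂⁻¹ (mod m₂): 5⁻¹ ≡ 13 (mod 16)
x = a₁·M₁·y₁ + a₂·M₂·y₂ = 4·16·1 + 0·5·13 = 64
Reduce mod 80: x ≡ 64
Check: 64 mod 5 = 4 ✓, 64 mod 16 = 0 ✓

x ≡ 64 (mod 80)


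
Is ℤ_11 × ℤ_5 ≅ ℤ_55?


Comparing ℤ_11 × ℤ_5 and ℤ_55:
gcd(11,5) = 1, so ℤ_11 × ℤ_5 ≅ ℤ_55 (CRT)

Yes, ℤ_11 × ℤ_5 ≅ ℤ_55


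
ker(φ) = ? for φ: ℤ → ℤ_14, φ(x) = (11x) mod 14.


Kernel = preimage of identity
ker(φ) = {x ∈ ℤ : 11x ≡ 0 (mod 14)}. gcd(11,14) = 1, so 11x ≡ 0 (mod 14) ⟺ x ≡ 0 (mod 14/1 = 14). Hence ker(φ) = 14ℤ

ker(φ) = 14ℤ


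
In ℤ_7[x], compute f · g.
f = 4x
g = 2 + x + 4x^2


Expand and collect like terms; reduce coefficients mod 7:
x^0: 0·2 = 0 ≡ 0 (mod 7)
x^1: 0·1 + 4·2 = 8 ≡ 1 (mod 7)
x^2: 0·4 + 4·1 = 4 ≡ 4 (mod 7)
x^3: 4·4 = 16 ≡ 2 (mod 7)
Result: x + 4x^2 + 2x^3

f · g = x + 4x^2 + 2x^3


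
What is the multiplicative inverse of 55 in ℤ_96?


Use the extended Euclidean algorithm to write 1 = 55·s + 96·t; then s mod 96 is the inverse.
Euclidean algorithm:
  55 = 0·96 + 55
  96 = 1·55 + 41
  55 = 1·41 + 14
  41 = 2·14 + 13
  14 = 1·13 + 1
  13 = 13·1 + 0
gcd(55,96) = 1
Back-substitution gives: 55·(7) + 96·(-4) = 1
So 55⁻¹ ≡ 7 ≡ 7 (mod 96)
Check: 55 × 7 = 385 ≡ 1 (mod 96) ✓

55⁻¹ ≡ 7 (mod 96)


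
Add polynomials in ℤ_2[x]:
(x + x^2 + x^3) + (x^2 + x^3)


Add coefficients mod 2:
x^0: 0 + 0 = 0 (mod 2)
x^1: 1 + 0 = 1 (mod 2)
x^2: 1 + 1 = 0 (mod 2)
x^3: 1 + 1 = 0 (mod 2)
Result: x

f + g = x


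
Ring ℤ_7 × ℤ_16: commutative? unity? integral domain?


Direct product ring; commutative with unity (1,1); but (1,0)·(0,1) = (0,0) gives zero divisors, so not an integral domain
Commutative: Yes
Integral domain: No
Has unity: Yes

ℤ_7 × ℤ_16: Commutative=Yes, Unity=Yes


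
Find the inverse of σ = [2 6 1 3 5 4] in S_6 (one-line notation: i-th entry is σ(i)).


To find σ⁻¹, swap domain and range:
σ(1) = 2 → σ⁻¹(2) = 1
σ(2) = 6 → σ⁻¹(6) = 2
σ(3) = 1 → σ⁻¹(1) = 3
σ(4) = 3 → σ⁻¹(3) = 4
σ(5) = 5 → σ⁻¹(5) = 5
σ(6) = 4 → σ⁻¹(4) = 6

σ⁻¹ = [3 1 4 6 5 2]


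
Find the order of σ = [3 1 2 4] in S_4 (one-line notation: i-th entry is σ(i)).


Cycle decomposition: (1 3 2)
Cycle lengths: 3
Order = lcm(3) = 3

ord(σ) = 3


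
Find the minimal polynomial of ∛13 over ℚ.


∛13 satisfies x³ - 13 = 0, irreducible over ℚ (no rational root; 13 is not a perfect cube)

Minimal polynomial: x³ - 13


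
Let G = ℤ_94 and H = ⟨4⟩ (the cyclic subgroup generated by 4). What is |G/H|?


|⟨4⟩| = n / gcd(4, 94) = 94 / 2 = 47
H is normal (ℤ_94 is abelian).
|G/H| = |G| / |H| = 94 / 47 = 2

|G/H| = 2


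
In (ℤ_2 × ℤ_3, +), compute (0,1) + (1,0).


Operation: componentwise addition mod (2, 3)
(0,1) + (1,0) = ((a₁+b₁) mod 2, (a₂+b₂) mod 3) with a = (0,1), b = (1,0)

(0,1) + (1,0) = (1,1)


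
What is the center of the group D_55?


Z(G) = {g ∈ G | gx = xg for all x ∈ G}
For odd n, Z(D_n) = {e}: no nontrivial rotation commutes with all reflections

Z(D_55) = {e}


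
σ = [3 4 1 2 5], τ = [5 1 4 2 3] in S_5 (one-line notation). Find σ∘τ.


σ∘τ: apply τ first, then σ
1 →τ 5 →σ 5
2 →τ 1 →σ 3
3 →τ 4 →σ 2
4 →τ 2 →σ 4
5 →τ 3 →σ 1

σ∘τ = [5 3 2 4 1]


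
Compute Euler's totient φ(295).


Factor n: 295 = 5 × 59
φ(n) = n · ∏(1 - 1/p) over distinct primes p | n
φ(295) = 295 · (1 - 1/5) · (1 - 1/59) = 232

φ(295) = 232


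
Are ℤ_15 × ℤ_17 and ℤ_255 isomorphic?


Comparing ℤ_15 × ℤ_17 and ℤ_255:
gcd(15,17) = 1, so ℤ_15 × ℤ_17 ≅ ℤ_255 (CRT)

Yes, ℤ_15 × ℤ_17 ≅ ℤ_255


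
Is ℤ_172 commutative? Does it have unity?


ℤ_172 is a commutative ring with unity 1; 172 = 2×86 is composite, so 2·86 ≡ 0 gives zero divisors (not an integral domain)
Commutative: Yes
Integral domain: No
Has unity: Yes

ℤ_172: Commutative=Yes, Unity=Yes


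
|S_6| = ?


|S_n| = n! (number of permutations of n symbols)
|S_6| = 6! = 720

|S_6| = 720


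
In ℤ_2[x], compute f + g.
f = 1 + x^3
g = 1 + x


Add coefficients mod 2:
x^0: 1 + 1 = 0 (mod 2)
x^1: 0 + 1 = 1 (mod 2)
x^2: 0 + 0 = 0 (mod 2)
x^3: 1 + 0 = 1 (mod 2)
Result: x + x^3

f + g = x + x^3


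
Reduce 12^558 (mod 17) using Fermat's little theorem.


Fermat's little theorem: if p is prime and gcd(a,p)=1, then a^(p-1) ≡ 1 (mod p)
p = 17 is prime, gcd(12,17) = 1
Reduce exponent: 558 mod 16 = 14
So 12^558 ≡ 12^14 (mod 17)
12^14 mod 17 = 15

12^558 ≡ 15 (mod 17)


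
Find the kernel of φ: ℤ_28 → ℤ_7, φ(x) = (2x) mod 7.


Kernel = preimage of identity
ker(φ) = {x ∈ ℤ_28 : 2x ≡ 0 (mod 7)}. Since 7 | 28, φ is well-defined. The kernel is the cyclic subgroup ⟨7⟩ of ℤ_28 (order 4), i.e. {0, 7, 14, 21}

ker(φ) = {0, 7, 14, 21}


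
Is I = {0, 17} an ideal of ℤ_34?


Check ideal conditions for I = {0, 17} in ℤ_34:
(1) I is an additive subgroup? Yes
(2) For r ∈ ℤ_34 and a ∈ I: r·a ∈ I? Yes

Yes, I is an ideal of ℤ_34


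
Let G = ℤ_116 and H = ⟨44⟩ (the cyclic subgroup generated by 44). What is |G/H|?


|⟨44⟩| = n / gcd(44, 116) = 116 / 4 = 29
H is normal (ℤ_116 is abelian).
|G/H| = |G| / |H| = 116 / 29 = 4

|G/H| = 4


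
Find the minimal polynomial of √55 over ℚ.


√55 satisfies x² - 55 = 0, irreducible over ℚ since 55 is squarefree

Minimal polynomial: x² - 55


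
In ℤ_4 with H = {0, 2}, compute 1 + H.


1 + H = {1 + h (mod 4) : h ∈ H}
1+0=1, 1+2=3

1 + H = {1, 3}


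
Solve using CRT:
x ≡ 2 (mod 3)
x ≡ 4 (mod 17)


m₁ = 3, m₂ = 17, gcd = 1, so CRT applies. M = m₁·m₂ = 51
Let M₁ = M/m₁ = 17, M₂ = M/m₂ = 3
Find y₁ ≡ M₁⁻¹ (mod m₁): 17⁻¹ ≡ 2 (mod 3)
Find y₂ ≡ M₂⁻¹ (mod m₂): 3⁻¹ ≡ 6 (mod 17)
x = a₁·M₁·y₁ + a₂·M₂·y₂ = 2·17·2 + 4·3·6 = 140
Reduce mod 51: x ≡ 38
Check: 38 mod 3 = 2 ✓, 38 mod 17 = 4 ✓

x ≡ 38 (mod 51)


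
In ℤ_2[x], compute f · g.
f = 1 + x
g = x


Expand and collect like terms; reduce coefficients mod 2:
x^0: 1·0 = 0 ≡ 0 (mod 2)
x^1: 1·1 + 1·0 = 1 ≡ 1 (mod 2)
x^2: 1·1 = 1 ≡ 1 (mod 2)
Result: x + x^2

f · g = x + x^2


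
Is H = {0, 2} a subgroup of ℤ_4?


Subgroup test for H = {0, 2} in (ℤ_4, +):
(1) 0 ∈ H? Yes
(2) Closure: for all a,b ∈ H, (a+b) mod 4 ∈ H? Yes
(3) Inverses: for all a ∈ H, -a mod 4 ∈ H? Yes

Yes, H is a subgroup of ℤ_4


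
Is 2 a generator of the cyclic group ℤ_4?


g generates ℤ_n iff gcd(g, n) = 1
gcd(2, 4) = 2
Since gcd = 2 ≠ 1, ⟨2⟩ has order 2 < 4, so 2 is not a generator.

No, 2 does not generate ℤ_4


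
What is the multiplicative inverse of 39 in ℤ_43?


Use the extended Euclidean algorithm to write 1 = 39·s + 43·t; then s mod 43 is the inverse.
Euclidean algorithm:
  39 = 0·43 + 39
  43 = 1·39 + 4
  39 = 9·4 + 3
  4 = 1·3 + 1
  3 = 3·1 + 0
gcd(39,43) = 1
Back-substitution gives: 39·(-11) + 43·(10) = 1
So 39⁻¹ ≡ -11 ≡ 32 (mod 43)
Check: 39 × 32 = 1248 ≡ 1 (mod 43) ✓

39⁻¹ ≡ 32 (mod 43)


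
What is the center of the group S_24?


Z(G) = {g ∈ G | gx = xg for all x ∈ G}
S_n is non-abelian for n ≥ 3; Z(S_24) is trivial

Z(S_24) = {e}


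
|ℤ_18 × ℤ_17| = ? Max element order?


|ℤ_18 × ℤ_17| = 18 × 17 = 306
Max element order = lcm(18,17) = 306
Cyclic? Yes (gcd=1)

|ℤ_18×ℤ_17| = 306, max element order = 306


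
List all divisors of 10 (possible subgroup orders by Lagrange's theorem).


Lagrange's theorem: |H| divides |G|
|G| = 10
Divisors of 10: 1, 2, 5, 10

Possible subgroup orders: {1, 2, 5, 10}


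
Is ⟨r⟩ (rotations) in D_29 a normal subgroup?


H = ⟨r⟩ (rotations) in D_29
The rotation subgroup ⟨r⟩ has index 2 in D_29, so it is normal

Yes, normal subgroup


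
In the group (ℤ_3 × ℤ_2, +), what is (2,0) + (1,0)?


Operation: componentwise addition mod (3, 2)
(2,0) + (1,0) = ((a₁+b₁) mod 3, (a₂+b₂) mod 2) with a = (2,0), b = (1,0)

(2,0) + (1,0) = (0,0)


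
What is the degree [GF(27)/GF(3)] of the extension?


GF(27) = GF(3^3), so the extension degree is 3

[GF(27)/GF(3)] = 3


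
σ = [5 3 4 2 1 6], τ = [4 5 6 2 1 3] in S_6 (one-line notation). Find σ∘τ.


σ∘τ: apply τ first, then σ
1 →τ 4 →σ 2
2 →τ 5 →σ 1
3 →τ 6 →σ 6
4 →τ 2 →σ 3
5 →τ 1 →σ 5
6 →τ 3 →σ 4

σ∘τ = [2 1 6 3 5 4]


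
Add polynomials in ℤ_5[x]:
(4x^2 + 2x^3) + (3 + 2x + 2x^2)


Add coefficients mod 5:
x^0: 0 + 3 = 3 (mod 5)
x^1: 0 + 2 = 2 (mod 5)
x^2: 4 + 2 = 1 (mod 5)
x^3: 2 + 0 = 2 (mod 5)
Result: 3 + 2x + x^2 + 2x^3

f + g = 3 + 2x + x^2 + 2x^3


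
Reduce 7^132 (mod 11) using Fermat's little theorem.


Fermat's little theorem: if p is prime and gcd(a,p)=1, then a^(p-1) ≡ 1 (mod p)
p = 11 is prime, gcd(7,11) = 1
Reduce exponent: 132 mod 10 = 2
So 7^132 ≡ 7^2 (mod 11)
7^2 mod 11 = 5

7^132 ≡ 5 (mod 11)


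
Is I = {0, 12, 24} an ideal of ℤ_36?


Check ideal conditions for I = {0, 12, 24} in ℤ_36:
(1) I is an additive subgroup? Yes
(2) For r ∈ ℤ_36 and a ∈ I: r·a ∈ I? Yes

Yes, I is an ideal of ℤ_36


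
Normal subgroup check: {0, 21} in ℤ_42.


H = {0, 21} in ℤ_42
ℤ_42 is abelian; every subgroup of an abelian group is normal

Yes, normal subgroup


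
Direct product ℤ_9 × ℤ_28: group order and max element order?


|ℤ_9 × ℤ_28| = 9 × 28 = 252
Max element order = lcm(9,28) = 252
Cyclic? Yes (gcd=1)

|ℤ_9×ℤ_28| = 252, max element order = 252


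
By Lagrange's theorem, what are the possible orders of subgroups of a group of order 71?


Lagrange's theorem: |H| divides |G|
|G| = 71
Divisors of 71: 1, 71

Possible subgroup orders: {1, 71}


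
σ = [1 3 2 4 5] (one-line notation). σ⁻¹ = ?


To find σ⁻¹, swap domain and range:
σ(1) = 1 → σ⁻¹(1) = 1
σ(2) = 3 → σ⁻¹(3) = 2
σ(3) = 2 → σ⁻¹(2) = 3
σ(4) = 4 → σ⁻¹(4) = 4
σ(5) = 5 → σ⁻¹(5) = 5

σ⁻¹ = [1 3 2 4 5]


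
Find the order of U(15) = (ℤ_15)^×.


U(n) is the group of units mod n; |U(n)| = φ(n)
|U(15)| = φ(15) = 8

|U(15) = (ℤ_15)^×| = 8


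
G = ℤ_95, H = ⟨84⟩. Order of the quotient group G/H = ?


|⟨84⟩| = n / gcd(84, 95) = 95 / 1 = 95
H is normal (ℤ_95 is abelian).
|G/H| = |G| / |H| = 95 / 95 = 1

|G/H| = 1


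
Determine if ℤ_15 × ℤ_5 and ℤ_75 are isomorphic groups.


Comparing ℤ_15 × ℤ_5 and ℤ_75:
gcd(15,5) = 5 ≠ 1. Max element order in ℤ_15×ℤ_5 is lcm(15,5) = 15 < 75, so it has no element of order 75

No, ℤ_15 × ℤ_5 ≇ ℤ_75


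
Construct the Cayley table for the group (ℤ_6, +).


Elements: {0, 1, 2, 3, 4, 5}
Operation: addition mod 6
Entry (a, b) = (a + b) mod 6

Cayley table:
  | 0 | 1 | 2 | 3 | 4 | 5
0 | 0 | 1 | 2 | 3 | 4 | 5
1 | 1 | 2 | 3 | 4 | 5 | 0
2 | 2 | 3 | 4 | 5 | 0 | 1
3 | 3 | 4 | 5 | 0 | 1 | 2
4 | 4 | 5 | 0 | 1 | 2 | 3
5 | 5 | 0 | 1 | 2 | 3 | 4


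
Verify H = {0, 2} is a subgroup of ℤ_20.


Subgroup test for H = {0, 2} in (ℤ_20, +):
(1) 0 ∈ H? Yes
(2) Closure: for all a,b ∈ H, (a+b) mod 20 ∈ H? No  [counterexample: 2 + 2 = 4 ∉ H]
(3) Inverses: for all a ∈ H, -a mod 20 ∈ H? No

No, H is not a subgroup of ℤ_20


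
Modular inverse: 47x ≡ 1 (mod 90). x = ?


Use the extended Euclidean algorithm to write 1 = 47·s + 90·t; then s mod 90 is the inverse.
Euclidean algorithm:
  47 = 0·90 + 47
  90 = 1·47 + 43
  47 = 1·43 + 4
  43 = 10·4 + 3
  4 = 1·3 + 1
  3 = 3·1 + 0
gcd(47,90) = 1
Back-substitution gives: 47·(23) + 90·(-12) = 1
So 47⁻¹ ≡ 23 ≡ 23 (mod 90)
Check: 47 × 23 = 1081 ≡ 1 (mod 90) ✓

47⁻¹ ≡ 23 (mod 90)


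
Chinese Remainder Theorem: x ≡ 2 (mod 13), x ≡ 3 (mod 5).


m₁ = 13, m₂ = 5, gcd = 1, so CRT applies. M = m₁·m₂ = 65
Let M₁ = M/m₁ = 5, M₂ = M/m₂ = 13
Find y₁ ≡ M₁⁻¹ (mod m₁): 5⁻¹ ≡ 8 (mod 13)
Find y₂ ≡ M₂⁻¹ (mod m₂): 13⁻¹ ≡ 2 (mod 5)
x = a₁·M₁·y₁ + a₂·M₂·y₂ = 2·5·8 + 3·13·2 = 158
Reduce mod 65: x ≡ 28
Check: 28 mod 13 = 2 ✓, 28 mod 5 = 3 ✓

x ≡ 28 (mod 65)


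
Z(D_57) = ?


Z(G) = {g ∈ G | gx = xg for all x ∈ G}
For odd n, Z(D_n) = {e}: no nontrivial rotation commutes with all reflections

Z(D_57) = {e}


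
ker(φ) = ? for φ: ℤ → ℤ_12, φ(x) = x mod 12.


Kernel = preimage of identity
ker(φ) = {x ∈ ℤ : x ≡ 0 (mod 12)} = 12ℤ = {0, ±12, ±24, ...}

ker(φ) = 12ℤ


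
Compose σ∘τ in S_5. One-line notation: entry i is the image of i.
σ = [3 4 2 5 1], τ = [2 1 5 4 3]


σ∘τ: apply τ first, then σ
1 →τ 2 →σ 4
2 →τ 1 →σ 3
3 →τ 5 →σ 1
4 →τ 4 →σ 5
5 →τ 3 →σ 2

σ∘τ = [4 3 1 5 2]


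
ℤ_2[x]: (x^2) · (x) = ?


Expand and collect like terms; reduce coefficients mod 2:
x^0: 0·0 = 0 ≡ 0 (mod 2)
x^1: 0·1 + 0·0 = 0 ≡ 0 (mod 2)
x^2: 0·1 + 1·0 = 0 ≡ 0 (mod 2)
x^3: 1·1 = 1 ≡ 1 (mod 2)
Result: x^3

f · g = x^3


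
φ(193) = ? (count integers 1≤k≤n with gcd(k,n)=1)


Factor n: 193 = 193
φ(n) = n · ∏(1 - 1/p) over distinct primes p | n
φ(193) = 193 · (1 - 1/193) = 192

φ(193) = 192


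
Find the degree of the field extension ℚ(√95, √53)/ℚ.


[ℚ(√95,√53):ℚ] = [ℚ(√95,√53):ℚ(√95)]·[ℚ(√95):ℚ] = 2·2 = 4

[ℚ(√95, √53)/ℚ] = 4


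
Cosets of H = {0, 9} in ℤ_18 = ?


H = {0, 9}, |H| = 2
Number of cosets = |G|/|H| = 18/2 = 9
0 + H = {0, 9}
1 + H = {1, 10}
2 + H = {2, 11}
3 + H = {3, 12}
4 + H = {4, 13}
5 + H = {5, 14}
6 + H = {6, 15}
7 + H = {7, 16}
8 + H = {8, 17}

Cosets: 0+H={0,9}; 1+H={1,10}; 2+H={2,11}; 3+H={3,12}; 4+H={4,13}; 5+H={5,14}; 6+H={6,15}; 7+H={7,16}; 8+H={8,17}


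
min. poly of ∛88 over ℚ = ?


∛88 satisfies x³ - 88 = 0, irreducible over ℚ (no rational root; 88 is not a perfect cube)

Minimal polynomial: x³ - 88


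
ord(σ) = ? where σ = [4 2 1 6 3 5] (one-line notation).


Cycle decomposition: (1 4 6 5 3)
Cycle lengths: 5
Order = lcm(5) = 5

ord(σ) = 5


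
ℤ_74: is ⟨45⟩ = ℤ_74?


g generates ℤ_n iff gcd(g, n) = 1
gcd(45, 74) = 1
Since gcd = 1, 45 is a generator.

Yes, 45 generates ℤ_74


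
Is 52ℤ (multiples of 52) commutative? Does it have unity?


52ℤ is a commutative ring under +,× but has no multiplicative identity (1 ∉ 52ℤ); it has no zero divisors, but without unity it is not an integral domain
Commutative: Yes
Integral domain: No
Has unity: No

52ℤ (multiples of 52): Commutative=Yes, Unity=No


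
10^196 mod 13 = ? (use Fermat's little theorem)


Fermat's little theorem: if p is prime and gcd(a,p)=1, then a^(p-1) ≡ 1 (mod p)
p = 13 is prime, gcd(10,13) = 1
Reduce exponent: 196 mod 12 = 4
So 10^196 ≡ 10^4 (mod 13)
10^4 mod 13 = 3

10^196 ≡ 3 (mod 13)


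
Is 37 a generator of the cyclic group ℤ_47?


g generates ℤ_n iff gcd(g, n) = 1
gcd(37, 47) = 1
Since gcd = 1, 37 is a generator.

Yes, 37 generates ℤ_47


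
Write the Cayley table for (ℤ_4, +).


Elements: {0, 1, 2, 3}
Operation: addition mod 4
Entry (a, b) = (a + b) mod 4

Cayley table:
  | 0 | 1 | 2 | 3
0 | 0 | 1 | 2 | 3
1 | 1 | 2 | 3 | 0
2 | 2 | 3 | 0 | 1
3 | 3 | 0 | 1 | 2


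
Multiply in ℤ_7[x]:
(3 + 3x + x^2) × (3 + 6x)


Expand and collect like terms; reduce coefficients mod 7:
x^0: 3·3 = 9 ≡ 2 (mod 7)
x^1: 3·6 + 3·3 = 27 ≡ 6 (mod 7)
x^2: 3·6 + 1·3 = 21 ≡ 0 (mod 7)
x^3: 1·6 = 6 ≡ 6 (mod 7)
Result: 2 + 6x + 6x^3

f · g = 2 + 6x + 6x^3


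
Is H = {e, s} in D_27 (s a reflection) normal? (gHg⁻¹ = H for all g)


H = {e, s} in D_27 (s a reflection)
r·s·r⁻¹ = sr⁻² ≠ s for n ≥ 3, so {e, s} is not closed under conjugation

No, not a normal subgroup


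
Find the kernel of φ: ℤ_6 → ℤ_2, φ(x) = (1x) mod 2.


Kernel = preimage of identity
ker(φ) = {x ∈ ℤ_6 : 1x ≡ 0 (mod 2)}. Since 2 | 6, φ is well-defined. The kernel is the cyclic subgroup ⟨2⟩ of ℤ_6 (order 3), i.e. {0, 2, 4}

ker(φ) = {0, 2, 4}


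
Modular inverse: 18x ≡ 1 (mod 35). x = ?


Use the extended Euclidean algorithm to write 1 = 18·s + 35·t; then s mod 35 is the inverse.
Euclidean algorithm:
  18 = 0·35 + 18
  35 = 1·18 + 17
  18 = 1·17 + 1
  17 = 17·1 + 0
gcd(18,35) = 1
Back-substitution gives: 18·(2) + 35·(-1) = 1
So 18⁻¹ ≡ 2 ≡ 2 (mod 35)
Check: 18 × 2 = 36 ≡ 1 (mod 35) ✓

18⁻¹ ≡ 2 (mod 35)


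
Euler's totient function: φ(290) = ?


Factor n: 290 = 2 × 5 × 29
φ(n) = n · ∏(1 - 1/p) over distinct primes p | n
φ(290) = 290 · (1 - 1/2) · (1 - 1/5) · (1 - 1/29) = 112

φ(290) = 112


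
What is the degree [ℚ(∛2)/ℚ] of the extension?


∛2 has minimal polynomial x³ - 2 (irreducible over ℚ since 2 is not a perfect cube)

[ℚ(∛2)/ℚ] = 3


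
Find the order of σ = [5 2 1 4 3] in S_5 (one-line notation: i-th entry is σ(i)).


Cycle decomposition: (1 5 3)
Cycle lengths: 3
Order = lcm(3) = 3

ord(σ) = 3


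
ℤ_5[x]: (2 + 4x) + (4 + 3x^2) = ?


Add coefficients mod 5:
x^0: 2 + 4 = 1 (mod 5)
x^1: 4 + 0 = 4 (mod 5)
x^2: 0 + 3 = 3 (mod 5)
Result: 1 + 4x + 3x^2

f + g = 1 + 4x + 3x^2


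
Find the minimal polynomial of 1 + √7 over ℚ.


Let α = 1 + √7. Then α - 1 = √7, so (α - 1)² = 7, giving α² - 2α - 6 = 0. Degree 2 and α ∉ ℚ, so this is the minimal polynomial.

Minimal polynomial: x² - 2x - 6


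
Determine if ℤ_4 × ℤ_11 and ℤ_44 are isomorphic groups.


Comparing ℤ_4 × ℤ_11 and ℤ_44:
gcd(4,11) = 1, so ℤ_4 × ℤ_11 ≅ ℤ_44 (CRT)

Yes, ℤ_4 × ℤ_11 ≅ ℤ_44


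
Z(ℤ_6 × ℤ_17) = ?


Z(G) = {g ∈ G | gx = xg for all x ∈ G}
Direct product of abelian groups is abelian, so Z(G) = G

Z(ℤ_6 × ℤ_17) = ℤ_6 × ℤ_17


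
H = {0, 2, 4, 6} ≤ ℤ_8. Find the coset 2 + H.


2 + H = {2 + h (mod 8) : h ∈ H}
2+0=2, 2+2=4, 2+4=6, 2+6=0
2 + H = {0, 2, 4, 6} = 0 + H

2 + H = {0, 2, 4, 6}


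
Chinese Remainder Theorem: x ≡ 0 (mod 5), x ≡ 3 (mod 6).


m₁ = 5, m₂ = 6, gcd = 1, so CRT applies. M = m₁·m₂ = 30
Let M₁ = M/m₁ = 6, M₂ = M/m₂ = 5
Find y₁ ≡ M₁⁻¹ (mod m₁): 6⁻¹ ≡ 1 (mod 5)
Find y₂ ≡ M₂⁻¹ (mod m₂): 5⁻¹ ≡ 5 (mod 6)
x = a₁·M₁·y₁ + a₂·M₂·y₂ = 0·6·1 + 3·5·5 = 75
Reduce mod 30: x ≡ 15
Check: 15 mod 5 = 0 ✓, 15 mod 6 = 3 ✓

x ≡ 15 (mod 30)


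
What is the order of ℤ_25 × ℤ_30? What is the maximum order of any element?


|ℤ_25 × ℤ_30| = 25 × 30 = 750
Max element order = lcm(25,30) = 150
Cyclic? No (gcd=5)

|ℤ_25×ℤ_30| = 750, max element order = 150


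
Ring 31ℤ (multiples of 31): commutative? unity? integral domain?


31ℤ is a commutative ring under +,× but has no multiplicative identity (1 ∉ 31ℤ); it has no zero divisors, but without unity it is not an integral domain
Commutative: Yes
Integral domain: No
Has unity: No

31ℤ (multiples of 31): Commutative=Yes, Unity=No


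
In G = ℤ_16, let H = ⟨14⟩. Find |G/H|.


|⟨14⟩| = n / gcd(14, 16) = 16 / 2 = 8
H is normal (ℤ_16 is abelian).
|G/H| = |G| / |H| = 16 / 8 = 2

|G/H| = 2


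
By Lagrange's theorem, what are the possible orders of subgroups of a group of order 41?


Lagrange's theorem: |H| divides |G|
|G| = 41
Divisors of 41: 1, 41

Possible subgroup orders: {1, 41}


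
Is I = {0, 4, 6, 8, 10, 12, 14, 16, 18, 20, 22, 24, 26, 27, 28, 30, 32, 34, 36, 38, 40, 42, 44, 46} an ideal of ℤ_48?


Check ideal conditions for I = {0, 4, 6, 8, 10, 12, 14, 16, 18, 20, 22, 24, 26, 27, 28, 30, 32, 34, 36, 38, 40, 42, 44, 46} in ℤ_48:
(1) I is an additive subgroup? No
(2) For r ∈ ℤ_48 and a ∈ I: r·a ∈ I? No  [counterexample: r=3, a=27, r·a mod 48 = 33 ∉ I]

No, I is not an ideal of ℤ_48


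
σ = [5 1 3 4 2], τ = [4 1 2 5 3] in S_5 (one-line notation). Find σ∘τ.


σ∘τ: apply τ first, then σ
1 →τ 4 →σ 4
2 →τ 1 →σ 5
3 →τ 2 →σ 1
4 →τ 5 →σ 2
5 →τ 3 →σ 3

σ∘τ = [4 5 1 2 3]


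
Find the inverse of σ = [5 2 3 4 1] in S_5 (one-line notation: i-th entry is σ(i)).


To find σ⁻¹, swap domain and range:
σ(1) = 5 → σ⁻¹(5) = 1
σ(2) = 2 → σ⁻¹(2) = 2
σ(3) = 3 → σ⁻¹(3) = 3
σ(4) = 4 → σ⁻¹(4) = 4
σ(5) = 1 → σ⁻¹(1) = 5

σ⁻¹ = [5 2 3 4 1]


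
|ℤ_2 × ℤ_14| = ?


|A × B| = |A| · |B|
|ℤ_2 × ℤ_14| = 2 × 14 = 28

|ℤ_2 × ℤ_14| = 28


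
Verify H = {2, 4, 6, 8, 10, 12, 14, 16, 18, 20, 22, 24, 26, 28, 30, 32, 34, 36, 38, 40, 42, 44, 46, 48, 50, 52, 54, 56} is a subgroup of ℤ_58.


Subgroup test for H = {2, 4, 6, 8, 10, 12, 14, 16, 18, 20, 22, 24, 26, 28, 30, 32, 34, 36, 38, 40, 42, 44, 46, 48, 50, 52, 54, 56} in (ℤ_58, +):
(1) 0 ∈ H? No
(2) Closure: for all a,b ∈ H, (a+b) mod 58 ∈ H? No  [counterexample: 2 + 56 = 0 ∉ H]
(3) Inverses: for all a ∈ H, -a mod 58 ∈ H? Yes

No, H is not a subgroup of ℤ_58


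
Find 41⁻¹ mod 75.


Use the extended Euclidean algorithm to write 1 = 41·s + 75·t; then s mod 75 is the inverse.
Euclidean algorithm:
  41 = 0·75 + 41
  75 = 1·41 + 34
  41 = 1·34 + 7
  34 = 4·7 + 6
  7 = 1·6 + 1
  6 = 6·1 + 0
gcd(41,75) = 1
Back-substitution gives: 41·(11) + 75·(-6) = 1
So 41⁻¹ ≡ 11 ≡ 11 (mod 75)
Check: 41 × 11 = 451 ≡ 1 (mod 75) ✓

41⁻¹ ≡ 11 (mod 75)


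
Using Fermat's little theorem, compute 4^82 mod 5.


Fermat's little theorem: if p is prime and gcd(a,p)=1, then a^(p-1) ≡ 1 (mod p)
p = 5 is prime, gcd(4,5) = 1
Reduce exponent: 82 mod 4 = 2
So 4^82 ≡ 4^2 (mod 5)
4^2 mod 5 = 1

4^82 ≡ 1 (mod 5)


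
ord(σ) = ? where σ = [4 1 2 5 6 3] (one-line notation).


Cycle decomposition: (1 4 5 6 3 2)
Cycle lengths: 6
Order = lcm(6) = 6

ord(σ) = 6


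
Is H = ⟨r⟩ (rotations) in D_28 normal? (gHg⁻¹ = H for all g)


H = ⟨r⟩ (rotations) in D_28
The rotation subgroup ⟨r⟩ has index 2 in D_28, so it is normal

Yes, normal subgroup


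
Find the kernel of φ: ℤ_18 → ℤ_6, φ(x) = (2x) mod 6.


Kernel = preimage of identity
ker(φ) = {x ∈ ℤ_18 : 2x ≡ 0 (mod 6)}. Since 6 | 18, φ is well-defined. The kernel is the cyclic subgroup ⟨3⟩ of ℤ_18 (order 6), i.e. {0, 3, 6, 9, 12, 15}

ker(φ) = {0, 3, 6, 9, 12, 15}


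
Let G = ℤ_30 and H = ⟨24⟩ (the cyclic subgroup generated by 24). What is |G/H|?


|⟨24⟩| = n / gcd(24, 30) = 30 / 6 = 5
H is normal (ℤ_30 is abelian).
|G/H| = |G| / |H| = 30 / 5 = 6

|G/H| = 6


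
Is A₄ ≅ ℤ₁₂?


Comparing A₄ and ℤ₁₂:
A₄ is non-abelian, ℤ₁₂ is abelian

No, A₄ ≇ ℤ₁₂


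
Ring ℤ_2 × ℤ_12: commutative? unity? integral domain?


Direct product ring; commutative with unity (1,1); but (1,0)·(0,1) = (0,0) gives zero divisors, so not an integral domain
Commutative: Yes
Integral domain: No
Has unity: Yes

ℤ_2 × ℤ_12: Commutative=Yes, Unity=Yes


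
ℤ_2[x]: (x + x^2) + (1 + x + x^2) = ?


Add coefficients mod 2:
x^0: 0 + 1 = 1 (mod 2)
x^1: 1 + 1 = 0 (mod 2)
x^2: 1 + 1 = 0 (mod 2)
Result: 1

f + g = 1


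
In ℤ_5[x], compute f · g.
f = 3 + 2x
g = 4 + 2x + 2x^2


Expand and collect like terms; reduce coefficients mod 5:
x^0: 3·4 = 12 ≡ 2 (mod 5)
x^1: 3·2 + 2·4 = 14 ≡ 4 (mod 5)
x^2: 3·2 + 2·2 = 10 ≡ 0 (mod 5)
x^3: 2·2 = 4 ≡ 4 (mod 5)
Result: 2 + 4x + 4x^3

f · g = 2 + 4x + 4x^3


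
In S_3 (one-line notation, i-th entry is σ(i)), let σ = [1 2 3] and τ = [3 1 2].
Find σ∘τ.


σ∘τ: apply τ first, then σ
1 →τ 3 →σ 3
2 →τ 1 →σ 1
3 →τ 2 →σ 2

σ∘τ = [3 1 2]


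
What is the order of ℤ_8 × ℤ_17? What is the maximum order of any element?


|ℤ_8 × ℤ_17| = 8 × 17 = 136
Max element order = lcm(8,17) = 136
Cyclic? Yes (gcd=1)

|ℤ_8×ℤ_17| = 136, max element order = 136


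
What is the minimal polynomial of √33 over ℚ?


√33 satisfies x² - 33 = 0, irreducible over ℚ since 33 is squarefree

Minimal polynomial: x² - 33


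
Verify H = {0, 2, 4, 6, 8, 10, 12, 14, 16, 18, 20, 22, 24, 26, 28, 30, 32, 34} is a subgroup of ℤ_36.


Subgroup test for H = {0, 2, 4, 6, 8, 10, 12, 14, 16, 18, 20, 22, 24, 26, 28, 30, 32, 34} in (ℤ_36, +):
(1) 0 ∈ H? Yes
(2) Closure: for all a,b ∈ H, (a+b) mod 36 ∈ H? Yes
(3) Inverses: for all a ∈ H, -a mod 36 ∈ H? Yes

Yes, H is a subgroup of ℤ_36


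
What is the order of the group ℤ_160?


ℤ_n has n elements.

|ℤ_160| = 160


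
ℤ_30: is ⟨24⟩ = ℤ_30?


g generates ℤ_n iff gcd(g, n) = 1
gcd(24, 30) = 6
Since gcd = 6 ≠ 1, ⟨24⟩ has order 5 < 30, so 24 is not a generator.

No, 24 does not generate ℤ_30


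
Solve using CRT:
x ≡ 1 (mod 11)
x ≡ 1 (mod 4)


m₁ = 11, m₂ = 4, gcd = 1, so CRT applies. M = m₁·m₂ = 44
Let M₁ = M/m₁ = 4, M₂ = M/m₂ = 11
Find y₁ ≡ M₁⁻¹ (mod m₁): 4⁻¹ ≡ 3 (mod 11)
Find y₂ ≡ M₂⁻¹ (mod m₂): 11⁻¹ ≡ 3 (mod 4)
x = a₁·M₁·y₁ + a₂·M₂·y₂ = 1·4·3 + 1·11·3 = 45
Reduce mod 44: x ≡ 1
Check: 1 mod 11 = 1 ✓, 1 mod 4 = 1 ✓

x ≡ 1 (mod 44)


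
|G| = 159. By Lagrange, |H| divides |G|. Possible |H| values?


Lagrange's theorem: |H| divides |G|
|G| = 159
Divisors of 159: 1, 3, 53, 159

Possible subgroup orders: {1, 3, 53, 159}


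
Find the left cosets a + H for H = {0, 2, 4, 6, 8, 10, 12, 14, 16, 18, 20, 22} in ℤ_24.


H = {0, 2, 4, 6, 8, 10, 12, 14, 16, 18, 20, 22}, |H| = 12
Number of cosets = |G|/|H| = 24/12 = 2
0 + H = {0, 2, 4, 6, 8, 10, 12, 14, 16, 18, 20, 22}
1 + H = {1, 3, 5, 7, 9, 11, 13, 15, 17, 19, 21, 23}

Cosets: 0+H={0,2,4,6,8,10,12,14,16,18,20,22}; 1+H={1,3,5,7,9,11,13,15,17,19,21,23}


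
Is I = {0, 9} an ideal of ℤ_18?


Check ideal conditions for I = {0, 9} in ℤ_18:
(1) I is an additive subgroup? Yes
(2) For r ∈ ℤ_18 and a ∈ I: r·a ∈ I? Yes

Yes, I is an ideal of ℤ_18


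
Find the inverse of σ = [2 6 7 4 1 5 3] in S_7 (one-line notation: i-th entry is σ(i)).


To find σ⁻¹, swap domain and range:
σ(1) = 2 → σ⁻¹(2) = 1
σ(2) = 6 → σ⁻¹(6) = 2
σ(3) = 7 → σ⁻¹(7) = 3
σ(4) = 4 → σ⁻¹(4) = 4
σ(5) = 1 → σ⁻¹(1) = 5
σ(6) = 5 → σ⁻¹(5) = 6
σ(7) = 3 → σ⁻¹(3) = 7

σ⁻¹ = [5 1 7 4 6 2 3]


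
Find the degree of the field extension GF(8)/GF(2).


GF(8) = GF(2^3), so the extension degree is 3

[GF(8)/GF(2)] = 3


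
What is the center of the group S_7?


Z(G) = {g ∈ G | gx = xg for all x ∈ G}
S_n is non-abelian for n ≥ 3; Z(S_7) is trivial

Z(S_7) = {e}


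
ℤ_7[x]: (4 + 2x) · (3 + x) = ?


Expand and collect like terms; reduce coefficients mod 7:
x^0: 4·3 = 12 ≡ 5 (mod 7)
x^1: 4·1 + 2·3 = 10 ≡ 3 (mod 7)
x^2: 2·1 = 2 ≡ 2 (mod 7)
Result: 5 + 3x + 2x^2

f · g = 5 + 3x + 2x^2


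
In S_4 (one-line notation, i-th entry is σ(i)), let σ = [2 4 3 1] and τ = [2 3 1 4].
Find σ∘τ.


σ∘τ: apply τ first, then σ
1 →τ 2 →σ 4
2 →τ 3 →σ 3
3 →τ 1 →σ 2
4 →τ 4 →σ 1

σ∘τ = [4 3 2 1]


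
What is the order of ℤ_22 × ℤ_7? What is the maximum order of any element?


|ℤ_22 × ℤ_7| = 22 × 7 = 154
Max element order = lcm(22,7) = 154
Cyclic? Yes (gcd=1)

|ℤ_22×ℤ_7| = 154, max element order = 154


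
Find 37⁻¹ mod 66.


Use the extended Euclidean algorithm to write 1 = 37·s + 66·t; then s mod 66 is the inverse.
Euclidean algorithm:
  37 = 0·66 + 37
  66 = 1·37 + 29
  37 = 1·29 + 8
  29 = 3·8 + 5
  8 = 1·5 + 3
  5 = 1·3 + 2
  3 = 1·2 + 1
  2 = 2·1 + 0
gcd(37,66) = 1
Back-substitution gives: 37·(25) + 66·(-14) = 1
So 37⁻¹ ≡ 25 ≡ 25 (mod 66)
Check: 37 × 25 = 925 ≡ 1 (mod 66) ✓

37⁻¹ ≡ 25 (mod 66)


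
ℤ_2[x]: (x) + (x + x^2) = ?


Add coefficients mod 2:
x^0: 0 + 0 = 0 (mod 2)
x^1: 1 + 1 = 0 (mod 2)
x^2: 0 + 1 = 1 (mod 2)
Result: x^2

f + g = x^2


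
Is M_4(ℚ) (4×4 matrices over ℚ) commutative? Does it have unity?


Matrix multiplication is non-commutative for n ≥ 2; the identity matrix I is the unity; singular matrices give zero divisors, so not an integral domain
Commutative: No
Integral domain: No
Has unity: Yes

M_4(ℚ) (4×4 matrices over ℚ): Commutative=No, Unity=Yes


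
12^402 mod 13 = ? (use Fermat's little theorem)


Fermat's little theorem: if p is prime and gcd(a,p)=1, then a^(p-1) ≡ 1 (mod p)
p = 13 is prime, gcd(12,13) = 1
Reduce exponent: 402 mod 12 = 6
So 12^402 ≡ 12^6 (mod 13)
12^6 mod 13 = 1

12^402 ≡ 1 (mod 13)


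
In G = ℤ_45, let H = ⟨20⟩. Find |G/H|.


|⟨20⟩| = n / gcd(20, 45) = 45 / 5 = 9
H is normal (ℤ_45 is abelian).
|G/H| = |G| / |H| = 45 / 9 = 5

|G/H| = 5


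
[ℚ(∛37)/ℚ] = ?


∛37 has minimal polynomial x³ - 37 (irreducible over ℚ since 37 is not a perfect cube)

[ℚ(∛37)/ℚ] = 3


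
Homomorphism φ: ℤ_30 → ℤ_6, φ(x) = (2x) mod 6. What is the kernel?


Kernel = preimage of identity
ker(φ) = {x ∈ ℤ_30 : 2x ≡ 0 (mod 6)}. Since 6 | 30, φ is well-defined. The kernel is the cyclic subgroup ⟨3⟩ of ℤ_30 (order 10), i.e. {0, 3, 6, 9, 12, 15, 18, 21, 24, 27}

ker(φ) = {0, 3, 6, 9, 12, 15, 18, 21, 24, 27}


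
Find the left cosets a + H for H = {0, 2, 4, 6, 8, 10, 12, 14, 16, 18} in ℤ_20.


H = {0, 2, 4, 6, 8, 10, 12, 14, 16, 18}, |H| = 10
Number of cosets = |G|/|H| = 20/10 = 2
0 + H = {0, 2, 4, 6, 8, 10, 12, 14, 16, 18}
1 + H = {1, 3, 5, 7, 9, 11, 13, 15, 17, 19}

Cosets: 0+H={0,2,4,6,8,10,12,14,16,18}; 1+H={1,3,5,7,9,11,13,15,17,19}


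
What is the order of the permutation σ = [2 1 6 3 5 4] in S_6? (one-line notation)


Cycle decomposition: (1 2) (3 6 4)
Cycle lengths: 2, 3
Order = lcm(2, 3) = 6

ord(σ) = 6


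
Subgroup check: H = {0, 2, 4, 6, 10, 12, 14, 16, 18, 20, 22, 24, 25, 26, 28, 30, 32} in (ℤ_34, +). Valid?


Subgroup test for H = {0, 2, 4, 6, 10, 12, 14, 16, 18, 20, 22, 24, 25, 26, 28, 30, 32} in (ℤ_34, +):
(1) 0 ∈ H? Yes
(2) Closure: for all a,b ∈ H, (a+b) mod 34 ∈ H? No  [counterexample: 2 + 6 = 8 ∉ H]
(3) Inverses: for all a ∈ H, -a mod 34 ∈ H? No

No, H is not a subgroup of ℤ_34


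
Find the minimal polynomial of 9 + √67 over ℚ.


Let α = 9 + √67. Then α - 9 = √67, so (α - 9)² = 67, giving α² - 18α + 14 = 0. Degree 2 and α ∉ ℚ, so this is the minimal polynomial.

Minimal polynomial: x² - 18x + 14


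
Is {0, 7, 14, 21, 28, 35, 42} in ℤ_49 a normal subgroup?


H = {0, 7, 14, 21, 28, 35, 42} in ℤ_49
ℤ_49 is abelian; every subgroup of an abelian group is normal

Yes, normal subgroup


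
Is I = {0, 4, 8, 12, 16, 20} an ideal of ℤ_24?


Check ideal conditions for I = {0, 4, 8, 12, 16, 20} in ℤ_24:
(1) I is an additive subgroup? Yes
(2) For r ∈ ℤ_24 and a ∈ I: r·a ∈ I? Yes

Yes, I is an ideal of ℤ_24


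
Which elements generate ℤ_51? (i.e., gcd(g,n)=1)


g generates ℤ_n iff gcd(g,n) = 1
Prime factors of 51: 3, 17
Generators are g ∈ {1,...,50} not divisible by any of these primes.
Generators: {1, 2, 4, 5, 7, 8, 10, 11, 13, 14, 16, 19, 20, 22, 23, 25, 26, 28, 29, 31, 32, 35, 37, 38, 40, 41, 43, 44, 46, 47, 49, 50}
Number of generators = φ(51) = 32

Generators of ℤ_51 = {1, 2, 4, 5, 7, 8, 10, 11, 13, 14, 16, 19, 20, 22, 23, 25, 26, 28, 29, 31, 32, 35, 37, 38, 40, 41, 43, 44, 46, 47, 49, 50}


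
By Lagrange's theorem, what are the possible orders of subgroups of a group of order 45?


Lagrange's theorem: |H| divides |G|
|G| = 45
Divisors of 45: 1, 3, 5, 9, 15, 45

Possible subgroup orders: {1, 3, 5, 9, 15, 45}


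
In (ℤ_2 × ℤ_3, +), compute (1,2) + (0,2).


Operation: componentwise addition mod (2, 3)
(1,2) + (0,2) = ((a₁+b₁) mod 2, (a₂+b₂) mod 3) with a = (1,2), b = (0,2)

(1,2) + (0,2) = (1,1)


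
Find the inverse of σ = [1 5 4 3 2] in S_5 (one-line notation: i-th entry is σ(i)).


To find σ⁻¹, swap domain and range:
σ(1) = 1 → σ⁻¹(1) = 1
σ(2) = 5 → σ⁻¹(5) = 2
σ(3) = 4 → σ⁻¹(4) = 3
σ(4) = 3 → σ⁻¹(3) = 4
σ(5) = 2 → σ⁻¹(2) = 5

σ⁻¹ = [1 5 4 3 2]


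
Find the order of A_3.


|A_n| = n!/2 (even permutations)
|A_3| = 3!/2 = 6/2 = 3

|A_3| = 3


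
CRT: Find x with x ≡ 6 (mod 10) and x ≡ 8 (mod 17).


m₁ = 10, m₂ = 17, gcd = 1, so CRT applies. M = m₁·m₂ = 170
Let M₁ = M/m₁ = 17, M₂ = M/m₂ = 10
Find y₁ ≡ M₁⁻¹ (mod m₁): 17⁻¹ ≡ 3 (mod 10)
Find y₂ ≡ M₂⁻¹ (mod m₂): 10⁻¹ ≡ 12 (mod 17)
x = a₁·M₁·y₁ + a₂·M₂·y₂ = 6·17·3 + 8·10·12 = 1266
Reduce mod 170: x ≡ 76
Check: 76 mod 10 = 6 ✓, 76 mod 17 = 8 ✓

x ≡ 76 (mod 170)


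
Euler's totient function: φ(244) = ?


Factor n: 244 = 2^2 × 61
φ(n) = n · ∏(1 - 1/p) over distinct primes p | n
φ(244) = 244 · (1 - 1/2) · (1 - 1/61) = 120

φ(244) = 120


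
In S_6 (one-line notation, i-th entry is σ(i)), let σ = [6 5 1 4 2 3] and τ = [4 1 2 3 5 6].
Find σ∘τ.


σ∘τ: apply τ first, then σ
1 →τ 4 →σ 4
2 →τ 1 →σ 6
3 →τ 2 →σ 5
4 →τ 3 →σ 1
5 →τ 5 →σ 2
6 →τ 6 →σ 3

σ∘τ = [4 6 5 1 2 3]


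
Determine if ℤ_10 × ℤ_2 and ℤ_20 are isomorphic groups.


Comparing ℤ_10 × ℤ_2 and ℤ_20:
gcd(10,2) = 2 ≠ 1. Max element order in ℤ_10×ℤ_2 is lcm(10,2) = 10 < 20, so it has no element of order 20

No, ℤ_10 × ℤ_2 ≇ ℤ_20


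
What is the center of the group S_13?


Z(G) = {g ∈ G | gx = xg for all x ∈ G}
S_n is non-abelian for n ≥ 3; Z(S_13) is trivial

Z(S_13) = {e}


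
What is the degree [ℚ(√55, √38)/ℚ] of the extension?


[ℚ(√55,√38):ℚ] = [ℚ(√55,√38):ℚ(√55)]·[ℚ(√55):ℚ] = 2·2 = 4

[ℚ(√55, √38)/ℚ] = 4


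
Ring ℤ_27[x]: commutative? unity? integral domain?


ℤ_27 has zero divisors (3·9 ≡ 0), and these lift to constant zero divisors in ℤ_27[x]; so not an integral domain
Commutative: Yes
Integral domain: No
Has unity: Yes

ℤ_27[x]: Commutative=Yes, Unity=Yes


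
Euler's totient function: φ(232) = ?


Factor n: 232 = 2^3 × 29
φ(n) = n · ∏(1 - 1/p) over distinct primes p | n
φ(232) = 232 · (1 - 1/2) · (1 - 1/29) = 112

φ(232) = 112


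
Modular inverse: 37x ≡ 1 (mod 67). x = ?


Use the extended Euclidean algorithm to write 1 = 37·s + 67·t; then s mod 67 is the inverse.
Euclidean algorithm:
  37 = 0·67 + 37
  67 = 1·37 + 30
  37 = 1·30 + 7
  30 = 4·7 + 2
  7 = 3·2 + 1
  2 = 2·1 + 0
gcd(37,67) = 1
Back-substitution gives: 37·(29) + 67·(-16) = 1
So 37⁻¹ ≡ 29 ≡ 29 (mod 67)
Check: 37 × 29 = 1073 ≡ 1 (mod 67) ✓

37⁻¹ ≡ 29 (mod 67)


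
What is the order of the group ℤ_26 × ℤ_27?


|A × B| = |A| · |B|
|ℤ_26 × ℤ_27| = 26 × 27 = 702

|ℤ_26 × ℤ_27| = 702


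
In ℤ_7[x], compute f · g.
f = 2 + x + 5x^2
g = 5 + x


Expand and collect like terms; reduce coefficients mod 7:
x^0: 2·5 = 10 ≡ 3 (mod 7)
x^1: 2·1 + 1·5 = 7 ≡ 0 (mod 7)
x^2: 1·1 + 5·5 = 26 ≡ 5 (mod 7)
x^3: 5·1 = 5 ≡ 5 (mod 7)
Result: 3 + 5x^2 + 5x^3

f · g = 3 + 5x^2 + 5x^3


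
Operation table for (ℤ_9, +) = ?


Elements: {0, 1, 2, 3, 4, 5, 6, 7, 8}
Operation: addition mod 9
Entry (a, b) = (a + b) mod 9

Cayley table:
  | 0 | 1 | 2 | 3 | 4 | 5 | 6 | 7 | 8
0 | 0 | 1 | 2 | 3 | 4 | 5 | 6 | 7 | 8
1 | 1 | 2 | 3 | 4 | 5 | 6 | 7 | 8 | 0
2 | 2 | 3 | 4 | 5 | 6 | 7 | 8 | 0 | 1
3 | 3 | 4 | 5 | 6 | 7 | 8 | 0 | 1 | 2
4 | 4 | 5 | 6 | 7 | 8 | 0 | 1 | 2 | 3
5 | 5 | 6 | 7 | 8 | 0 | 1 | 2 | 3 | 4
6 | 6 | 7 | 8 | 0 | 1 | 2 | 3 | 4 | 5
7 | 7 | 8 | 0 | 1 | 2 | 3 | 4 | 5 | 6
8 | 8 | 0 | 1 | 2 | 3 | 4 | 5 | 6 | 7


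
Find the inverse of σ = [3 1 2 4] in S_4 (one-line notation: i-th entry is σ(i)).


To find σ⁻¹, swap domain and range:
σ(1) = 3 → σ⁻¹(3) = 1
σ(2) = 1 → σ⁻¹(1) = 2
σ(3) = 2 → σ⁻¹(2) = 3
σ(4) = 4 → σ⁻¹(4) = 4

σ⁻¹ = [2 3 1 4]
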